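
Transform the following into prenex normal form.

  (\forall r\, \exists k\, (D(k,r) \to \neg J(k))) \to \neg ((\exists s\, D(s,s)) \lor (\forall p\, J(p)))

First replace A → B with ¬A ∨ B.
  \neg (\forall r\, \exists k\, (\neg D(k,r) \lor \neg J(k))) \lor \neg ((\exists s\, D(s,s)) \lor (\forall p\, J(p)))
Drive negations inward (¬∀x A ≡ ∃x ¬A, ¬∃x A ≡ ∀x ¬A, De Morgan for ∧/∨):
  (\exists r\, \forall k\, (D(k,r) \land J(k))) \lor (\forall s\, \neg D(s,s)) \land (\exists p\, \neg J(p))
All bound variables are already distinct, so no renaming is needed.
Extract every quantifier outward, since the variables are now distinct and don't occur free across branches:
  \exists r\, \forall k\, \forall s\, \exists p\, (D(k,r) \land J(k) \lor \neg D(s,s) \land \neg J(p))

\exists r\, \forall k\, \forall s\, \exists p\, (D(k,r) \land J(k) \lor \neg D(s,s) \land \neg J(p))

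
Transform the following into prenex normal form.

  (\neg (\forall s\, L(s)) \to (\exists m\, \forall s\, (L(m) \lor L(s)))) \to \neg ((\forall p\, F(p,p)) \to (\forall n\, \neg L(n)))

Eliminate → and ↔ using ¬ and ∨.
  \neg (\neg \neg (\forall s\, L(s)) \lor (\exists m\, \forall s\, (L(m) \lor L(s)))) \lor \neg (\neg (\forall p\, F(p,p)) \lor (\forall n\, \neg L(n)))
Drive negations inward (¬∀x A ≡ ∃x ¬A, ¬∃x A ≡ ∀x ¬A, De Morgan for ∧/∨):
  (\exists s\, \neg L(s)) \land (\forall m\, \exists s\, (\neg L(m) \land \neg L(s))) \lor (\forall p\, F(p,p)) \land (\exists n\, L(n))
Rename bound variables to avoid capture: s↦u.
  (\exists s\, \neg L(s)) \land (\forall m\, \exists u\, (\neg L(m) \land \neg L(u))) \lor (\forall p\, F(p,p)) \land (\exists n\, L(n))
Extract every quantifier outward, since the variables are now distinct and don't occur free across branches:
  \exists s\, \forall m\, \exists u\, \forall p\, \exists n\, (\neg L(s) \land \neg L(m) \land \neg L(u) \lor F(p,p) \land L(n))

\exists s\, \forall m\, \exists u\, \forall p\, \exists n\, (\neg L(s) \land \neg L(m) \land \neg L(u) \lor F(p,p) \land L(n))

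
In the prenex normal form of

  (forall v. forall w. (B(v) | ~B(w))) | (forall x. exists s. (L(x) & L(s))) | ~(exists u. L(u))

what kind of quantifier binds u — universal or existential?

universal

Push ¬ through the quantifiers and connectives to reach negation normal form:
  (forall v. forall w. (B(v) | ~B(w))) | (forall x. exists s. (L(x) & L(s))) | (forall u. ~L(u))
All bound variables are already distinct, so no renaming is needed.
Finally move all quantifiers to the prefix:
  forall v. forall w. forall x. exists s. forall u. (B(v) | ~B(w) | L(x) & L(s) | ~L(u))
The quantifier exists u sits under an odd number of negations, so it flips to forall u.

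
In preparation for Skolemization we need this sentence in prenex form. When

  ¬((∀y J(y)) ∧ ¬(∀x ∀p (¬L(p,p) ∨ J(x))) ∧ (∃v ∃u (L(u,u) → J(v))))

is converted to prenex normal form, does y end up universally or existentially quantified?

First replace A → B with ¬A ∨ B.
  ¬((∀y J(y)) ∧ ¬(∀x ∀p (¬L(p,p) ∨ J(x))) ∧ (∃v ∃u (¬L(u,u) ∨ J(v))))
Move each ¬ inward, flipping quantifiers it crosses:
  (∃y ¬J(y)) ∨ (∀x ∀p (¬L(p,p) ∨ J(x))) ∨ (∀v ∀u (L(u,u) ∧ ¬J(v)))
Finally move all quantifiers to the prefix:
  ∃y ∀x ∀p ∀v ∀u (¬J(y) ∨ ¬L(p,p) ∨ J(x) ∨ L(u,u) ∧ ¬J(v))
The quantifier ∀y sits under an odd number of negations (counting the antecedent side of each →), so it flips to ∃y.

existential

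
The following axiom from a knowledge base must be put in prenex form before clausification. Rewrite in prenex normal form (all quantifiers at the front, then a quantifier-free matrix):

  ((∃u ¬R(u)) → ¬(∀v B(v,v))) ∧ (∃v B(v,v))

First replace A → B with ¬A ∨ B.
  (¬(∃u ¬R(u)) ∨ ¬(∀v B(v,v))) ∧ (∃v B(v,v))
Drive negations inward (¬∀x A ≡ ∃x ¬A, ¬∃x A ≡ ∀x ¬A, De Morgan for ∧/∨):
  ((∀u R(u)) ∨ (∃v ¬B(v,v))) ∧ (∃v B(v,v))
Standardize variables apart so no two quantifiers bind the same name: v↦s.
  ((∀u R(u)) ∨ (∃v ¬B(v,v))) ∧ (∃s B(s,s))
Pull the quantifiers to the front (each side's bound variable is not free in the other side):
  ∀u ∃v ∃s ((R(u) ∨ ¬B(v,v)) ∧ B(s,s))

∀u ∃v ∃s ((R(u) ∨ ¬B(v,v)) ∧ B(s,s))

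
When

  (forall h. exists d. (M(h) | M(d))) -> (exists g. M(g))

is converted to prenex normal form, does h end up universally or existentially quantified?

existential

Rewrite implications/biconditionals: A → B as ¬A ∨ B.
  ~(forall h. exists d. (M(h) | M(d))) | (exists g. M(g))
Push ¬ through the quantifiers and connectives to reach negation normal form:
  (exists h. forall d. (~M(h) & ~M(d))) | (exists g. M(g))
All bound variables are already distinct, so no renaming is needed.
Pull the quantifiers to the front (each side's bound variable is not free in the other side):
  exists h. forall d. exists g. (~M(h) & ~M(d) | M(g))
The quantifier forall h sits under an odd number of negations (counting the antecedent side of each →), so it flips to exists h.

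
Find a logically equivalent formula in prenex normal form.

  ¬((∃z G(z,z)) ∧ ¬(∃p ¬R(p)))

Drive negations inward (¬∀x A ≡ ∃x ¬A, ¬∃x A ≡ ∀x ¬A, De Morgan for ∧/∨):
  (∀z ¬G(z,z)) ∨ (∃p ¬R(p))
All bound variables are already distinct, so no renaming is needed.
Extract every quantifier outward, since the variables are now distinct and don't occur free across branches:
  ∀z ∃p (¬G(z,z) ∨ ¬R(p))

∀z ∃p (¬G(z,z) ∨ ¬R(p))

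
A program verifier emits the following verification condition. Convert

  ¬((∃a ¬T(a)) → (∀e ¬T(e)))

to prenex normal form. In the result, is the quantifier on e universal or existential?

Eliminate → and ↔ using ¬ and ∨.
  ¬(¬(∃a ¬T(a)) ∨ (∀e ¬T(e)))
Drive negations inward (¬∀x A ≡ ∃x ¬A, ¬∃x A ≡ ∀x ¬A, De Morgan for ∧/∨):
  (∃a ¬T(a)) ∧ (∃e T(e))
Finally move all quantifiers to the prefix:
  ∃a ∃e (¬T(a) ∧ T(e))
The quantifier ∀e sits under an odd number of negations (counting the antecedent side of each →), so it flips to ∃e.

existential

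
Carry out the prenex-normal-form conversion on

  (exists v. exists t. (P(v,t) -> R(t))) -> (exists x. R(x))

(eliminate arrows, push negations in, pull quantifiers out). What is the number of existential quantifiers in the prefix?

1

First replace A → B with ¬A ∨ B.
  ~(exists v. exists t. (~P(v,t) | R(t))) | (exists x. R(x))
Push ¬ through the quantifiers and connectives to reach negation normal form:
  (forall v. forall t. (P(v,t) & ~R(t))) | (exists x. R(x))
Pull the quantifiers to the front (each side's bound variable is not free in the other side):
  forall v. forall t. exists x. (P(v,t) & ~R(t) | R(x))
The prefix is forall v forall t exists x: 2 universal, 1 existential.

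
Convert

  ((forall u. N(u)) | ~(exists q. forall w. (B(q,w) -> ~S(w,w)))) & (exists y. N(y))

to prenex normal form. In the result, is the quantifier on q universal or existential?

universal

First replace A → B with ¬A ∨ B.
  ((forall u. N(u)) | ~(exists q. forall w. (~B(q,w) | ~S(w,w)))) & (exists y. N(y))
Move each ¬ inward, flipping quantifiers it crosses:
  ((forall u. N(u)) | (forall q. exists w. (B(q,w) & S(w,w)))) & (exists y. N(y))
Extract every quantifier outward, since the variables are now distinct and don't occur free across branches:
  forall u. forall q. exists w. exists y. ((N(u) | B(q,w) & S(w,w)) & N(y))
The quantifier exists q sits under an odd number of negations (counting the antecedent side of each →), so it flips to forall q.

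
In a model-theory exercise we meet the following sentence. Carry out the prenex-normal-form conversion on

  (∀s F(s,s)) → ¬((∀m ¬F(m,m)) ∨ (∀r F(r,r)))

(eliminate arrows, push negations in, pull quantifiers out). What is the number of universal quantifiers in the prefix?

0

Eliminate → and ↔ using ¬ and ∨.
  ¬(∀s F(s,s)) ∨ ¬((∀m ¬F(m,m)) ∨ (∀r F(r,r)))
Move each ¬ inward, flipping quantifiers it crosses:
  (∃s ¬F(s,s)) ∨ (∃m F(m,m)) ∧ (∃r ¬F(r,r))
All bound variables are already distinct, so no renaming is needed.
Extract every quantifier outward, since the variables are now distinct and don't occur free across branches:
  ∃s ∃m ∃r (¬F(s,s) ∨ F(m,m) ∧ ¬F(r,r))
The prefix is ∃s ∃m ∃r: 0 universal, 3 existential.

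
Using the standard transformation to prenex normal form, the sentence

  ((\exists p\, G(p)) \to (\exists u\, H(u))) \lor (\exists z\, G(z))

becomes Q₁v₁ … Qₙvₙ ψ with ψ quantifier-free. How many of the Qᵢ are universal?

1

Eliminate → and ↔ using ¬ and ∨.
  \neg (\exists p\, G(p)) \lor (\exists u\, H(u)) \lor (\exists z\, G(z))
Drive negations inward (¬∀x A ≡ ∃x ¬A, ¬∃x A ≡ ∀x ¬A, De Morgan for ∧/∨):
  (\forall p\, \neg G(p)) \lor (\exists u\, H(u)) \lor (\exists z\, G(z))
All bound variables are already distinct, so no renaming is needed.
Pull the quantifiers to the front (each side's bound variable is not free in the other side):
  \forall p\, \exists u\, \exists z\, (\neg G(p) \lor H(u) \lor G(z))
The prefix is \forall p \exists u \exists z: 1 universal, 2 existential.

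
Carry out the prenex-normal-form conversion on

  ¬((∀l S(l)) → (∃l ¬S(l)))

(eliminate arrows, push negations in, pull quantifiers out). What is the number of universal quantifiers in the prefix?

2

Eliminate → and ↔ using ¬ and ∨.
  ¬(¬(∀l S(l)) ∨ (∃l ¬S(l)))
Move each ¬ inward, flipping quantifiers it crosses:
  (∀l S(l)) ∧ (∀l S(l))
Give each quantifier a distinct variable: l↦y.
  (∀l S(l)) ∧ (∀y S(y))
Finally move all quantifiers to the prefix:
  ∀l ∀y (S(l) ∧ S(y))
The prefix is ∀l ∀y: 2 universal, 0 existential.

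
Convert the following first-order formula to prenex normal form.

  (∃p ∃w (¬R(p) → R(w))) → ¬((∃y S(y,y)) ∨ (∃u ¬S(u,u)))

∀p ∀w ∀y ∀u (¬R(p) ∧ ¬R(w) ∨ ¬S(y,y) ∧ S(u,u))

First replace A → B with ¬A ∨ B.
  ¬(∃p ∃w (¬¬R(p) ∨ R(w))) ∨ ¬((∃y S(y,y)) ∨ (∃u ¬S(u,u)))
Move each ¬ inward, flipping quantifiers it crosses:
  (∀p ∀w (¬R(p) ∧ ¬R(w))) ∨ (∀y ¬S(y,y)) ∧ (∀u S(u,u))
Pull the quantifiers to the front (each side's bound variable is not free in the other side):
  ∀p ∀w ∀y ∀u (¬R(p) ∧ ¬R(w) ∨ ¬S(y,y) ∧ S(u,u))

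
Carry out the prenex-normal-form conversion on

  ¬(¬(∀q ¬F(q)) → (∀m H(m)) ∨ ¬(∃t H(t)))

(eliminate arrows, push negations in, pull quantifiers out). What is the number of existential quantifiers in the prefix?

3

Rewrite implications/biconditionals: A → B as ¬A ∨ B.
  ¬(¬¬(∀q ¬F(q)) ∨ (∀m H(m)) ∨ ¬(∃t H(t)))
Drive negations inward (¬∀x A ≡ ∃x ¬A, ¬∃x A ≡ ∀x ¬A, De Morgan for ∧/∨):
  (∃q F(q)) ∧ (∃m ¬H(m)) ∧ (∃t H(t))
All bound variables are already distinct, so no renaming is needed.
Finally move all quantifiers to the prefix:
  ∃q ∃m ∃t (F(q) ∧ ¬H(m) ∧ H(t))
The prefix is ∃q ∃m ∃t: 0 universal, 3 existential.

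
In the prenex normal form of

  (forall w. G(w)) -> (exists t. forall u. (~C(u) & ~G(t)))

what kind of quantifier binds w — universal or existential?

existential

Eliminate → and ↔ using ¬ and ∨.
  ~(forall w. G(w)) | (exists t. forall u. (~C(u) & ~G(t)))
Push ¬ through the quantifiers and connectives to reach negation normal form:
  (exists w. ~G(w)) | (exists t. forall u. (~C(u) & ~G(t)))
All bound variables are already distinct, so no renaming is needed.
Extract every quantifier outward, since the variables are now distinct and don't occur free across branches:
  exists w. exists t. forall u. (~G(w) | ~C(u) & ~G(t))
The quantifier forall w sits under an odd number of negations (counting the antecedent side of each →), so it flips to exists w.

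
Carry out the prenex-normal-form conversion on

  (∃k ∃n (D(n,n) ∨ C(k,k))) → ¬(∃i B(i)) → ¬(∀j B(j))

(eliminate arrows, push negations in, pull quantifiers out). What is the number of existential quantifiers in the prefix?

Eliminate → and ↔ using ¬ and ∨.
  ¬(∃k ∃n (D(n,n) ∨ C(k,k))) ∨ ¬¬(∃i B(i)) ∨ ¬(∀j B(j))
Push ¬ through the quantifiers and connectives to reach negation normal form:
  (∀k ∀n (¬D(n,n) ∧ ¬C(k,k))) ∨ (∃i B(i)) ∨ (∃j ¬B(j))
Extract every quantifier outward, since the variables are now distinct and don't occur free across branches:
  ∀k ∀n ∃i ∃j (¬D(n,n) ∧ ¬C(k,k) ∨ B(i) ∨ ¬B(j))
The prefix is ∀k ∀n ∃i ∃j: 2 universal, 2 existential.

2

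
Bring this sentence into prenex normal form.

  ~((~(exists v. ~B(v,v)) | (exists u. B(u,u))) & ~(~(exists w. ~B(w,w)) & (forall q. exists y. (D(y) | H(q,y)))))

exists v. forall u. forall w. forall q. exists y. (~B(v,v) & ~B(u,u) | B(w,w) & (D(y) | H(q,y)))

Move each ¬ inward, flipping quantifiers it crosses:
  (exists v. ~B(v,v)) & (forall u. ~B(u,u)) | (forall w. B(w,w)) & (forall q. exists y. (D(y) | H(q,y)))
All bound variables are already distinct, so no renaming is needed.
Pull the quantifiers to the front (each side's bound variable is not free in the other side):
  exists v. forall u. forall w. forall q. exists y. (~B(v,v) & ~B(u,u) | B(w,w) & (D(y) | H(q,y)))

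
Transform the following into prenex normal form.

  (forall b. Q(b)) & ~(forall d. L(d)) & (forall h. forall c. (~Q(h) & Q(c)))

Move each ¬ inward, flipping quantifiers it crosses:
  (forall b. Q(b)) & (exists d. ~L(d)) & (forall h. forall c. (~Q(h) & Q(c)))
All bound variables are already distinct, so no renaming is needed.
Finally move all quantifiers to the prefix:
  forall b. exists d. forall h. forall c. (Q(b) & ~L(d) & ~Q(h) & Q(c))

forall b. exists d. forall h. forall c. (Q(b) & ~L(d) & ~Q(h) & Q(c))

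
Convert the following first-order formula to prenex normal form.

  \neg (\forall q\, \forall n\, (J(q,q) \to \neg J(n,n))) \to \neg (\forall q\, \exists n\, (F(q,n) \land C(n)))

First replace A → B with ¬A ∨ B.
  \neg \neg (\forall q\, \forall n\, (\neg J(q,q) \lor \neg J(n,n))) \lor \neg (\forall q\, \exists n\, (F(q,n) \land C(n)))
Drive negations inward (¬∀x A ≡ ∃x ¬A, ¬∃x A ≡ ∀x ¬A, De Morgan for ∧/∨):
  (\forall q\, \forall n\, (\neg J(q,q) \lor \neg J(n,n))) \lor (\exists q\, \forall n\, (\neg F(q,n) \lor \neg C(n)))
Give each quantifier a distinct variable: q↦z, n↦t.
  (\forall q\, \forall n\, (\neg J(q,q) \lor \neg J(n,n))) \lor (\exists z\, \forall t\, (\neg F(z,t) \lor \neg C(t)))
Extract every quantifier outward, since the variables are now distinct and don't occur free across branches:
  \forall q\, \forall n\, \exists z\, \forall t\, (\neg J(q,q) \lor \neg J(n,n) \lor \neg F(z,t) \lor \neg C(t))

\forall q\, \forall n\, \exists z\, \forall t\, (\neg J(q,q) \lor \neg J(n,n) \lor \neg F(z,t) \lor \neg C(t))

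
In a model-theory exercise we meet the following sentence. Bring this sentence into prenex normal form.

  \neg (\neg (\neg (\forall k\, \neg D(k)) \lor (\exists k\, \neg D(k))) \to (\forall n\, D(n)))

Rewrite implications/biconditionals: A → B as ¬A ∨ B.
  \neg (\neg \neg (\neg (\forall k\, \neg D(k)) \lor (\exists k\, \neg D(k))) \lor (\forall n\, D(n)))
Move each ¬ inward, flipping quantifiers it crosses:
  (\forall k\, \neg D(k)) \land (\forall k\, D(k)) \land (\exists n\, \neg D(n))
Rename bound variables to avoid capture: k↦b.
  (\forall k\, \neg D(k)) \land (\forall b\, D(b)) \land (\exists n\, \neg D(n))
Finally move all quantifiers to the prefix:
  \forall k\, \forall b\, \exists n\, (\neg D(k) \land D(b) \land \neg D(n))

\forall k\, \forall b\, \exists n\, (\neg D(k) \land D(b) \land \neg D(n))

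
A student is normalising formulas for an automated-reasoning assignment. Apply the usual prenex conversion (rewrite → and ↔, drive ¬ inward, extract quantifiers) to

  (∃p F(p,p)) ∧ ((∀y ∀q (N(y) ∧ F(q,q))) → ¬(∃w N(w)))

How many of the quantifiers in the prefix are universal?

Eliminate → and ↔ using ¬ and ∨.
  (∃p F(p,p)) ∧ (¬(∀y ∀q (N(y) ∧ F(q,q))) ∨ ¬(∃w N(w)))
Push ¬ through the quantifiers and connectives to reach negation normal form:
  (∃p F(p,p)) ∧ ((∃y ∃q (¬N(y) ∨ ¬F(q,q))) ∨ (∀w ¬N(w)))
Pull the quantifiers to the front (each side's bound variable is not free in the other side):
  ∃p ∃y ∃q ∀w (F(p,p) ∧ (¬N(y) ∨ ¬F(q,q) ∨ ¬N(w)))
The prefix is ∃p ∃y ∃q ∀w: 1 universal, 3 existential.

1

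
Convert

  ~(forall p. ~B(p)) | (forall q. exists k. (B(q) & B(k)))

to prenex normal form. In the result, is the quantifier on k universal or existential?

Move each ¬ inward, flipping quantifiers it crosses:
  (exists p. B(p)) | (forall q. exists k. (B(q) & B(k)))
All bound variables are already distinct, so no renaming is needed.
Extract every quantifier outward, since the variables are now distinct and don't occur free across branches:
  exists p. forall q. exists k. (B(p) | B(q) & B(k))
The quantifier exists k sits under an even number of negations, so it remains existential.

existential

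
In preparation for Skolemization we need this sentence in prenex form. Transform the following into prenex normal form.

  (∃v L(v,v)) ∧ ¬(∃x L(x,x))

∃v ∀x (L(v,v) ∧ ¬L(x,x))

Drive negations inward (¬∀x A ≡ ∃x ¬A, ¬∃x A ≡ ∀x ¬A, De Morgan for ∧/∨):
  (∃v L(v,v)) ∧ (∀x ¬L(x,x))
Pull the quantifiers to the front (each side's bound variable is not free in the other side):
  ∃v ∀x (L(v,v) ∧ ¬L(x,x))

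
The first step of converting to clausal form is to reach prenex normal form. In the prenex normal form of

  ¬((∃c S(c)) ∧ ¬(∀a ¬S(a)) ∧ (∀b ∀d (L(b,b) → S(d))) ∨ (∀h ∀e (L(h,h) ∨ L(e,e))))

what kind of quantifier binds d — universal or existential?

First replace A → B with ¬A ∨ B.
  ¬((∃c S(c)) ∧ ¬(∀a ¬S(a)) ∧ (∀b ∀d (¬L(b,b) ∨ S(d))) ∨ (∀h ∀e (L(h,h) ∨ L(e,e))))
Move each ¬ inward, flipping quantifiers it crosses:
  ((∀c ¬S(c)) ∨ (∀a ¬S(a)) ∨ (∃b ∃d (L(b,b) ∧ ¬S(d)))) ∧ (∃h ∃e (¬L(h,h) ∧ ¬L(e,e)))
All bound variables are already distinct, so no renaming is needed.
Extract every quantifier outward, since the variables are now distinct and don't occur free across branches:
  ∀c ∀a ∃b ∃d ∃h ∃e ((¬S(c) ∨ ¬S(a) ∨ L(b,b) ∧ ¬S(d)) ∧ ¬L(h,h) ∧ ¬L(e,e))
The quantifier ∀d sits under an odd number of negations (counting the antecedent side of each →), so it flips to ∃d.

existential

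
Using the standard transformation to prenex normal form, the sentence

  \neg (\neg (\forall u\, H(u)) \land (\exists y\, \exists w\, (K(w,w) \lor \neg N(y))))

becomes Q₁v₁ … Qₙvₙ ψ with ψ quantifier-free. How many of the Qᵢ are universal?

Move each ¬ inward, flipping quantifiers it crosses:
  (\forall u\, H(u)) \lor (\forall y\, \forall w\, (\neg K(w,w) \land N(y)))
Finally move all quantifiers to the prefix:
  \forall u\, \forall y\, \forall w\, (H(u) \lor \neg K(w,w) \land N(y))
The prefix is \forall u \forall y \forall w: 3 universal, 0 existential.

3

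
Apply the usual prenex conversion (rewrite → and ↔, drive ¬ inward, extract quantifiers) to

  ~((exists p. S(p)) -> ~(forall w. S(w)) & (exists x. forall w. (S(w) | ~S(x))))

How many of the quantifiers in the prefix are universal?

2

Rewrite implications/biconditionals: A → B as ¬A ∨ B.
  ~(~(exists p. S(p)) | ~(forall w. S(w)) & (exists x. forall w. (S(w) | ~S(x))))
Drive negations inward (¬∀x A ≡ ∃x ¬A, ¬∃x A ≡ ∀x ¬A, De Morgan for ∧/∨):
  (exists p. S(p)) & ((forall w. S(w)) | (forall x. exists w. (~S(w) & S(x))))
Rename bound variables to avoid capture: w↦c.
  (exists p. S(p)) & ((forall w. S(w)) | (forall x. exists c. (~S(c) & S(x))))
Extract every quantifier outward, since the variables are now distinct and don't occur free across branches:
  exists p. forall w. forall x. exists c. (S(p) & (S(w) | ~S(c) & S(x)))
The prefix is exists p forall w forall x exists c: 2 universal, 2 existential.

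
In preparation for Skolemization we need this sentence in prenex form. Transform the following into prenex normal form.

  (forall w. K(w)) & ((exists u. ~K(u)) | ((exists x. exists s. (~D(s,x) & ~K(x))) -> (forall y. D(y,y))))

forall w. exists u. forall x. forall s. forall y. (K(w) & (~K(u) | D(s,x) | K(x) | D(y,y)))

First replace A → B with ¬A ∨ B.
  (forall w. K(w)) & ((exists u. ~K(u)) | ~(exists x. exists s. (~D(s,x) & ~K(x))) | (forall y. D(y,y)))
Drive negations inward (¬∀x A ≡ ∃x ¬A, ¬∃x A ≡ ∀x ¬A, De Morgan for ∧/∨):
  (forall w. K(w)) & ((exists u. ~K(u)) | (forall x. forall s. (D(s,x) | K(x))) | (forall y. D(y,y)))
Extract every quantifier outward, since the variables are now distinct and don't occur free across branches:
  forall w. exists u. forall x. forall s. forall y. (K(w) & (~K(u) | D(s,x) | K(x) | D(y,y)))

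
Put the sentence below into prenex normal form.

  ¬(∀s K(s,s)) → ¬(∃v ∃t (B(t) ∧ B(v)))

∀s ∀v ∀t (K(s,s) ∨ ¬B(t) ∨ ¬B(v))

First replace A → B with ¬A ∨ B.
  ¬¬(∀s K(s,s)) ∨ ¬(∃v ∃t (B(t) ∧ B(v)))
Push ¬ through the quantifiers and connectives to reach negation normal form:
  (∀s K(s,s)) ∨ (∀v ∀t (¬B(t) ∨ ¬B(v)))
All bound variables are already distinct, so no renaming is needed.
Pull the quantifiers to the front (each side's bound variable is not free in the other side):
  ∀s ∀v ∀t (K(s,s) ∨ ¬B(t) ∨ ¬B(v))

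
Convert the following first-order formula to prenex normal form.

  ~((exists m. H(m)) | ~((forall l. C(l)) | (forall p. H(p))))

Push ¬ through the quantifiers and connectives to reach negation normal form:
  (forall m. ~H(m)) & ((forall l. C(l)) | (forall p. H(p)))
Finally move all quantifiers to the prefix:
  forall m. forall l. forall p. (~H(m) & (C(l) | H(p)))

forall m. forall l. forall p. (~H(m) & (C(l) | H(p)))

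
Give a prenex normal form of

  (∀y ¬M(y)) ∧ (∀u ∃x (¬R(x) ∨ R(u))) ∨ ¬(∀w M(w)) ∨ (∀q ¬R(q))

Drive negations inward (¬∀x A ≡ ∃x ¬A, ¬∃x A ≡ ∀x ¬A, De Morgan for ∧/∨):
  (∀y ¬M(y)) ∧ (∀u ∃x (¬R(x) ∨ R(u))) ∨ (∃w ¬M(w)) ∨ (∀q ¬R(q))
All bound variables are already distinct, so no renaming is needed.
Finally move all quantifiers to the prefix:
  ∀y ∀u ∃x ∃w ∀q (¬M(y) ∧ (¬R(x) ∨ R(u)) ∨ ¬M(w) ∨ ¬R(q))

∀y ∀u ∃x ∃w ∀q (¬M(y) ∧ (¬R(x) ∨ R(u)) ∨ ¬M(w) ∨ ¬R(q))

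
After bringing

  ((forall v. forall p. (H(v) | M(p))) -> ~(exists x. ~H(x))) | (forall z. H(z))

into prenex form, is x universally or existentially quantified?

universal

First replace A → B with ¬A ∨ B.
  ~(forall v. forall p. (H(v) | M(p))) | ~(exists x. ~H(x)) | (forall z. H(z))
Move each ¬ inward, flipping quantifiers it crosses:
  (exists v. exists p. (~H(v) & ~M(p))) | (forall x. H(x)) | (forall z. H(z))
All bound variables are already distinct, so no renaming is needed.
Pull the quantifiers to the front (each side's bound variable is not free in the other side):
  exists v. exists p. forall x. forall z. (~H(v) & ~M(p) | H(x) | H(z))
The quantifier exists x sits under an odd number of negations (counting the antecedent side of each →), so it flips to forall x.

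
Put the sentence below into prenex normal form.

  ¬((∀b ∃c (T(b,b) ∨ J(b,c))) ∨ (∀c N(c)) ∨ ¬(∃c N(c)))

∃b ∀c ∃v ∃y1 (¬T(b,b) ∧ ¬J(b,c) ∧ ¬N(v) ∧ N(y1))

Drive negations inward (¬∀x A ≡ ∃x ¬A, ¬∃x A ≡ ∀x ¬A, De Morgan for ∧/∨):
  (∃b ∀c (¬T(b,b) ∧ ¬J(b,c))) ∧ (∃c ¬N(c)) ∧ (∃c N(c))
Standardize variables apart so no two quantifiers bind the same name: c↦v, c↦y1.
  (∃b ∀c (¬T(b,b) ∧ ¬J(b,c))) ∧ (∃v ¬N(v)) ∧ (∃y1 N(y1))
Pull the quantifiers to the front (each side's bound variable is not free in the other side):
  ∃b ∀c ∃v ∃y1 (¬T(b,b) ∧ ¬J(b,c) ∧ ¬N(v) ∧ N(y1))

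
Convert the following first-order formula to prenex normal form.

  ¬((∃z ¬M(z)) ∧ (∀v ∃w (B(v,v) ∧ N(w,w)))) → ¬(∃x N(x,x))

∃z ∀v ∃w ∀x (¬M(z) ∧ B(v,v) ∧ N(w,w) ∨ ¬N(x,x))

Eliminate → and ↔ using ¬ and ∨.
  ¬¬((∃z ¬M(z)) ∧ (∀v ∃w (B(v,v) ∧ N(w,w)))) ∨ ¬(∃x N(x,x))
Move each ¬ inward, flipping quantifiers it crosses:
  (∃z ¬M(z)) ∧ (∀v ∃w (B(v,v) ∧ N(w,w))) ∨ (∀x ¬N(x,x))
All bound variables are already distinct, so no renaming is needed.
Pull the quantifiers to the front (each side's bound variable is not free in the other side):
  ∃z ∀v ∃w ∀x (¬M(z) ∧ B(v,v) ∧ N(w,w) ∨ ¬N(x,x))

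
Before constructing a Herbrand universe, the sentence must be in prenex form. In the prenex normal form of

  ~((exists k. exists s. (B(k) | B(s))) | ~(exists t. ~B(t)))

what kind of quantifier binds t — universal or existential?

existential

Drive negations inward (¬∀x A ≡ ∃x ¬A, ¬∃x A ≡ ∀x ¬A, De Morgan for ∧/∨):
  (forall k. forall s. (~B(k) & ~B(s))) & (exists t. ~B(t))
Finally move all quantifiers to the prefix:
  forall k. forall s. exists t. (~B(k) & ~B(s) & ~B(t))
The quantifier exists t sits under an even number of negations, so it remains existential.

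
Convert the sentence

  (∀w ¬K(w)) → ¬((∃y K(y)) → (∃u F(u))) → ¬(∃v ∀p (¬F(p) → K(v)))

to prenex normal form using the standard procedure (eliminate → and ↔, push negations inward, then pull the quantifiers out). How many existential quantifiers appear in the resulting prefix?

Rewrite implications/biconditionals: A → B as ¬A ∨ B.
  ¬(∀w ¬K(w)) ∨ ¬¬(¬(∃y K(y)) ∨ (∃u F(u))) ∨ ¬(∃v ∀p (¬¬F(p) ∨ K(v)))
Move each ¬ inward, flipping quantifiers it crosses:
  (∃w K(w)) ∨ (∀y ¬K(y)) ∨ (∃u F(u)) ∨ (∀v ∃p (¬F(p) ∧ ¬K(v)))
All bound variables are already distinct, so no renaming is needed.
Finally move all quantifiers to the prefix:
  ∃w ∀y ∃u ∀v ∃p (K(w) ∨ ¬K(y) ∨ F(u) ∨ ¬F(p) ∧ ¬K(v))
The prefix is ∃w ∀y ∃u ∀v ∃p: 2 universal, 3 existential.

3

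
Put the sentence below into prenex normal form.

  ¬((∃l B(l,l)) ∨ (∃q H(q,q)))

Push ¬ through the quantifiers and connectives to reach negation normal form:
  (∀l ¬B(l,l)) ∧ (∀q ¬H(q,q))
All bound variables are already distinct, so no renaming is needed.
Extract every quantifier outward, since the variables are now distinct and don't occur free across branches:
  ∀l ∀q (¬B(l,l) ∧ ¬H(q,q))

∀l ∀q (¬B(l,l) ∧ ¬H(q,q))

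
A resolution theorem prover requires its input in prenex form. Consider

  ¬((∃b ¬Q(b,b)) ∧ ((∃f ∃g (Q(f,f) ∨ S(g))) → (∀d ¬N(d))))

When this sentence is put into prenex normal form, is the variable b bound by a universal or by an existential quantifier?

universal

Eliminate → and ↔ using ¬ and ∨.
  ¬((∃b ¬Q(b,b)) ∧ (¬(∃f ∃g (Q(f,f) ∨ S(g))) ∨ (∀d ¬N(d))))
Push ¬ through the quantifiers and connectives to reach negation normal form:
  (∀b Q(b,b)) ∨ (∃f ∃g (Q(f,f) ∨ S(g))) ∧ (∃d N(d))
Finally move all quantifiers to the prefix:
  ∀b ∃f ∃g ∃d (Q(b,b) ∨ (Q(f,f) ∨ S(g)) ∧ N(d))
The quantifier ∃b sits under an odd number of negations (counting the antecedent side of each →), so it flips to ∀b.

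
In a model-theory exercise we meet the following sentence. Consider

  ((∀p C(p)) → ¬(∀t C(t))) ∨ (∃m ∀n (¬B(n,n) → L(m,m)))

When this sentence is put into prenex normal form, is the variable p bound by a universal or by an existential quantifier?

First replace A → B with ¬A ∨ B.
  ¬(∀p C(p)) ∨ ¬(∀t C(t)) ∨ (∃m ∀n (¬¬B(n,n) ∨ L(m,m)))
Push ¬ through the quantifiers and connectives to reach negation normal form:
  (∃p ¬C(p)) ∨ (∃t ¬C(t)) ∨ (∃m ∀n (B(n,n) ∨ L(m,m)))
All bound variables are already distinct, so no renaming is needed.
Pull the quantifiers to the front (each side's bound variable is not free in the other side):
  ∃p ∃t ∃m ∀n (¬C(p) ∨ ¬C(t) ∨ B(n,n) ∨ L(m,m))
The quantifier ∀p sits under an odd number of negations (counting the antecedent side of each →), so it flips to ∃p.

existential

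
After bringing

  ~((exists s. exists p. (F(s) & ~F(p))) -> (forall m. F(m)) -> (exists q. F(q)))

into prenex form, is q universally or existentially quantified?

Eliminate → and ↔ using ¬ and ∨.
  ~(~(exists s. exists p. (F(s) & ~F(p))) | ~(forall m. F(m)) | (exists q. F(q)))
Drive negations inward (¬∀x A ≡ ∃x ¬A, ¬∃x A ≡ ∀x ¬A, De Morgan for ∧/∨):
  (exists s. exists p. (F(s) & ~F(p))) & (forall m. F(m)) & (forall q. ~F(q))
All bound variables are already distinct, so no renaming is needed.
Extract every quantifier outward, since the variables are now distinct and don't occur free across branches:
  exists s. exists p. forall m. forall q. (F(s) & ~F(p) & F(m) & ~F(q))
The quantifier exists q sits under an odd number of negations (counting the antecedent side of each →), so it flips to forall q.

universal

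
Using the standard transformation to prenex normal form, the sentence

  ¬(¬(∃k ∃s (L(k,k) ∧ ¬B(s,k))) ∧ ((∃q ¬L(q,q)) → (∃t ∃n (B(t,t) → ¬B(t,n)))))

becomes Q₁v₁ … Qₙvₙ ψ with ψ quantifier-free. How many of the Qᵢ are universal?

2

Rewrite implications/biconditionals: A → B as ¬A ∨ B.
  ¬(¬(∃k ∃s (L(k,k) ∧ ¬B(s,k))) ∧ (¬(∃q ¬L(q,q)) ∨ (∃t ∃n (¬B(t,t) ∨ ¬B(t,n)))))
Move each ¬ inward, flipping quantifiers it crosses:
  (∃k ∃s (L(k,k) ∧ ¬B(s,k))) ∨ (∃q ¬L(q,q)) ∧ (∀t ∀n (B(t,t) ∧ B(t,n)))
Pull the quantifiers to the front (each side's bound variable is not free in the other side):
  ∃k ∃s ∃q ∀t ∀n (L(k,k) ∧ ¬B(s,k) ∨ ¬L(q,q) ∧ B(t,t) ∧ B(t,n))
The prefix is ∃k ∃s ∃q ∀t ∀n: 2 universal, 3 existential.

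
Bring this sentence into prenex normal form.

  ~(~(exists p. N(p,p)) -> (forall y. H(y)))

Rewrite implications/biconditionals: A → B as ¬A ∨ B.
  ~(~~(exists p. N(p,p)) | (forall y. H(y)))
Move each ¬ inward, flipping quantifiers it crosses:
  (forall p. ~N(p,p)) & (exists y. ~H(y))
All bound variables are already distinct, so no renaming is needed.
Extract every quantifier outward, since the variables are now distinct and don't occur free across branches:
  forall p. exists y. (~N(p,p) & ~H(y))

forall p. exists y. (~N(p,p) & ~H(y))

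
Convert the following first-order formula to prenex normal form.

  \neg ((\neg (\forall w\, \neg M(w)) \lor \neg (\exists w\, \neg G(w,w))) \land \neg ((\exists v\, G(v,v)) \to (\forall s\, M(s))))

\forall w\, \exists x\, \forall v\, \forall s\, (\neg M(w) \land \neg G(x,x) \lor \neg G(v,v) \lor M(s))

Eliminate → and ↔ using ¬ and ∨.
  \neg ((\neg (\forall w\, \neg M(w)) \lor \neg (\exists w\, \neg G(w,w))) \land \neg (\neg (\exists v\, G(v,v)) \lor (\forall s\, M(s))))
Move each ¬ inward, flipping quantifiers it crosses:
  (\forall w\, \neg M(w)) \land (\exists w\, \neg G(w,w)) \lor (\forall v\, \neg G(v,v)) \lor (\forall s\, M(s))
Standardize variables apart so no two quantifiers bind the same name: w↦x.
  (\forall w\, \neg M(w)) \land (\exists x\, \neg G(x,x)) \lor (\forall v\, \neg G(v,v)) \lor (\forall s\, M(s))
Extract every quantifier outward, since the variables are now distinct and don't occur free across branches:
  \forall w\, \exists x\, \forall v\, \forall s\, (\neg M(w) \land \neg G(x,x) \lor \neg G(v,v) \lor M(s))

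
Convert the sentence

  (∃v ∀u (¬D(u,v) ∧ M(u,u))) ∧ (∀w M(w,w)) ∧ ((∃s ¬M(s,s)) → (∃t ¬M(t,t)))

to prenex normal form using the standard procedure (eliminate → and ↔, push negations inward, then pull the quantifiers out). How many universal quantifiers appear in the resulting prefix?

Rewrite implications/biconditionals: A → B as ¬A ∨ B.
  (∃v ∀u (¬D(u,v) ∧ M(u,u))) ∧ (∀w M(w,w)) ∧ (¬(∃s ¬M(s,s)) ∨ (∃t ¬M(t,t)))
Drive negations inward (¬∀x A ≡ ∃x ¬A, ¬∃x A ≡ ∀x ¬A, De Morgan for ∧/∨):
  (∃v ∀u (¬D(u,v) ∧ M(u,u))) ∧ (∀w M(w,w)) ∧ ((∀s M(s,s)) ∨ (∃t ¬M(t,t)))
Pull the quantifiers to the front (each side's bound variable is not free in the other side):
  ∃v ∀u ∀w ∀s ∃t (¬D(u,v) ∧ M(u,u) ∧ M(w,w) ∧ (M(s,s) ∨ ¬M(t,t)))
The prefix is ∃v ∀u ∀w ∀s ∃t: 3 universal, 2 existential.

3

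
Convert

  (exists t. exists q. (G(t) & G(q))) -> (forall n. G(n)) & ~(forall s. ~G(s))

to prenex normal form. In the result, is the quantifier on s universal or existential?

existential

First replace A → B with ¬A ∨ B.
  ~(exists t. exists q. (G(t) & G(q))) | (forall n. G(n)) & ~(forall s. ~G(s))
Drive negations inward (¬∀x A ≡ ∃x ¬A, ¬∃x A ≡ ∀x ¬A, De Morgan for ∧/∨):
  (forall t. forall q. (~G(t) | ~G(q))) | (forall n. G(n)) & (exists s. G(s))
All bound variables are already distinct, so no renaming is needed.
Extract every quantifier outward, since the variables are now distinct and don't occur free across branches:
  forall t. forall q. forall n. exists s. (~G(t) | ~G(q) | G(n) & G(s))
The quantifier forall s sits under an odd number of negations (counting the antecedent side of each →), so it flips to exists s.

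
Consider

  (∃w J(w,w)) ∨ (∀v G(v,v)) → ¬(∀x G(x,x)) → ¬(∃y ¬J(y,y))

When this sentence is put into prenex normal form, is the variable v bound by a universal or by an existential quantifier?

Rewrite implications/biconditionals: A → B as ¬A ∨ B.
  ¬((∃w J(w,w)) ∨ (∀v G(v,v))) ∨ ¬¬(∀x G(x,x)) ∨ ¬(∃y ¬J(y,y))
Push ¬ through the quantifiers and connectives to reach negation normal form:
  (∀w ¬J(w,w)) ∧ (∃v ¬G(v,v)) ∨ (∀x G(x,x)) ∨ (∀y J(y,y))
All bound variables are already distinct, so no renaming is needed.
Pull the quantifiers to the front (each side's bound variable is not free in the other side):
  ∀w ∃v ∀x ∀y (¬J(w,w) ∧ ¬G(v,v) ∨ G(x,x) ∨ J(y,y))
The quantifier ∀v sits under an odd number of negations (counting the antecedent side of each →), so it flips to ∃v.

existential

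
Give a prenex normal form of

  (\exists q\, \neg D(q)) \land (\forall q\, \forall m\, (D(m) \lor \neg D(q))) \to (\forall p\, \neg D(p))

Rewrite implications/biconditionals: A → B as ¬A ∨ B.
  \neg ((\exists q\, \neg D(q)) \land (\forall q\, \forall m\, (D(m) \lor \neg D(q)))) \lor (\forall p\, \neg D(p))
Move each ¬ inward, flipping quantifiers it crosses:
  (\forall q\, D(q)) \lor (\exists q\, \exists m\, (\neg D(m) \land D(q))) \lor (\forall p\, \neg D(p))
Standardize variables apart so no two quantifiers bind the same name: q↦w.
  (\forall q\, D(q)) \lor (\exists w\, \exists m\, (\neg D(m) \land D(w))) \lor (\forall p\, \neg D(p))
Extract every quantifier outward, since the variables are now distinct and don't occur free across branches:
  \forall q\, \exists w\, \exists m\, \forall p\, (D(q) \lor \neg D(m) \land D(w) \lor \neg D(p))

\forall q\, \exists w\, \exists m\, \forall p\, (D(q) \lor \neg D(m) \land D(w) \lor \neg D(p))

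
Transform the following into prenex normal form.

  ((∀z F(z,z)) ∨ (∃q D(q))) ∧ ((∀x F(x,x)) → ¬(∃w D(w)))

Eliminate → and ↔ using ¬ and ∨.
  ((∀z F(z,z)) ∨ (∃q D(q))) ∧ (¬(∀x F(x,x)) ∨ ¬(∃w D(w)))
Push ¬ through the quantifiers and connectives to reach negation normal form:
  ((∀z F(z,z)) ∨ (∃q D(q))) ∧ ((∃x ¬F(x,x)) ∨ (∀w ¬D(w)))
All bound variables are already distinct, so no renaming is needed.
Extract every quantifier outward, since the variables are now distinct and don't occur free across branches:
  ∀z ∃q ∃x ∀w ((F(z,z) ∨ D(q)) ∧ (¬F(x,x) ∨ ¬D(w)))

∀z ∃q ∃x ∀w ((F(z,z) ∨ D(q)) ∧ (¬F(x,x) ∨ ¬D(w)))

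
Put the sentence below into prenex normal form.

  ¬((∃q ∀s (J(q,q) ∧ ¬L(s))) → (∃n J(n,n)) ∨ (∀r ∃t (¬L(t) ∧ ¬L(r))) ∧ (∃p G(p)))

First replace A → B with ¬A ∨ B.
  ¬(¬(∃q ∀s (J(q,q) ∧ ¬L(s))) ∨ (∃n J(n,n)) ∨ (∀r ∃t (¬L(t) ∧ ¬L(r))) ∧ (∃p G(p)))
Push ¬ through the quantifiers and connectives to reach negation normal form:
  (∃q ∀s (J(q,q) ∧ ¬L(s))) ∧ (∀n ¬J(n,n)) ∧ ((∃r ∀t (L(t) ∨ L(r))) ∨ (∀p ¬G(p)))
All bound variables are already distinct, so no renaming is needed.
Extract every quantifier outward, since the variables are now distinct and don't occur free across branches:
  ∃q ∀s ∀n ∃r ∀t ∀p (J(q,q) ∧ ¬L(s) ∧ ¬J(n,n) ∧ (L(t) ∨ L(r) ∨ ¬G(p)))

∃q ∀s ∀n ∃r ∀t ∀p (J(q,q) ∧ ¬L(s) ∧ ¬J(n,n) ∧ (L(t) ∨ L(r) ∨ ¬G(p)))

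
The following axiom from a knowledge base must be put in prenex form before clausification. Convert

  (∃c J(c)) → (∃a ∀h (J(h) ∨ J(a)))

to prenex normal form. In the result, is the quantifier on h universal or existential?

Rewrite implications/biconditionals: A → B as ¬A ∨ B.
  ¬(∃c J(c)) ∨ (∃a ∀h (J(h) ∨ J(a)))
Move each ¬ inward, flipping quantifiers it crosses:
  (∀c ¬J(c)) ∨ (∃a ∀h (J(h) ∨ J(a)))
All bound variables are already distinct, so no renaming is needed.
Pull the quantifiers to the front (each side's bound variable is not free in the other side):
  ∀c ∃a ∀h (¬J(c) ∨ J(h) ∨ J(a))
The quantifier ∀h sits under an even number of negations (counting the antecedent side of each →), so it remains universal.

universal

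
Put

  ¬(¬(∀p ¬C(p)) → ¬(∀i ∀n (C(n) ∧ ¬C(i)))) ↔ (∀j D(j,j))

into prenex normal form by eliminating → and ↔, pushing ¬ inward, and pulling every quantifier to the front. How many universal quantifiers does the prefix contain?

Eliminate → and ↔ using ¬ and ∨; A ↔ B as (¬A ∨ B) ∧ (¬B ∨ A).
  (¬¬(¬¬(∀p ¬C(p)) ∨ ¬(∀i ∀n (C(n) ∧ ¬C(i)))) ∨ (∀j D(j,j))) ∧ (¬(∀j D(j,j)) ∨ ¬(¬¬(∀p ¬C(p)) ∨ ¬(∀i ∀n (C(n) ∧ ¬C(i)))))
Move each ¬ inward, flipping quantifiers it crosses:
  ((∀p ¬C(p)) ∨ (∃i ∃n (¬C(n) ∨ C(i))) ∨ (∀j D(j,j))) ∧ ((∃j ¬D(j,j)) ∨ (∃p C(p)) ∧ (∀i ∀n (C(n) ∧ ¬C(i))))
Rename bound variables to avoid capture: j↦a, p↦x, i↦t, n↦c.
  ((∀p ¬C(p)) ∨ (∃i ∃n (¬C(n) ∨ C(i))) ∨ (∀j D(j,j))) ∧ ((∃a ¬D(a,a)) ∨ (∃x C(x)) ∧ (∀t ∀c (C(c) ∧ ¬C(t))))
Extract every quantifier outward, since the variables are now distinct and don't occur free across branches:
  ∀p ∃i ∃n ∀j ∃a ∃x ∀t ∀c ((¬C(p) ∨ ¬C(n) ∨ C(i) ∨ D(j,j)) ∧ (¬D(a,a) ∨ C(x) ∧ C(c) ∧ ¬C(t)))
The prefix is ∀p ∃i ∃n ∀j ∃a ∃x ∀t ∀c: 4 universal, 4 existential.

4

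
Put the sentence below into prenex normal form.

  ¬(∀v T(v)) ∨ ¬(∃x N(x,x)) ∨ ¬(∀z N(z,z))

∃v ∀x ∃z (¬T(v) ∨ ¬N(x,x) ∨ ¬N(z,z))

Drive negations inward (¬∀x A ≡ ∃x ¬A, ¬∃x A ≡ ∀x ¬A, De Morgan for ∧/∨):
  (∃v ¬T(v)) ∨ (∀x ¬N(x,x)) ∨ (∃z ¬N(z,z))
All bound variables are already distinct, so no renaming is needed.
Pull the quantifiers to the front (each side's bound variable is not free in the other side):
  ∃v ∀x ∃z (¬T(v) ∨ ¬N(x,x) ∨ ¬N(z,z))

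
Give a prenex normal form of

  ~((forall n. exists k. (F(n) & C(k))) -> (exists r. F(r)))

Eliminate → and ↔ using ¬ and ∨.
  ~(~(forall n. exists k. (F(n) & C(k))) | (exists r. F(r)))
Move each ¬ inward, flipping quantifiers it crosses:
  (forall n. exists k. (F(n) & C(k))) & (forall r. ~F(r))
Pull the quantifiers to the front (each side's bound variable is not free in the other side):
  forall n. exists k. forall r. (F(n) & C(k) & ~F(r))

forall n. exists k. forall r. (F(n) & C(k) & ~F(r))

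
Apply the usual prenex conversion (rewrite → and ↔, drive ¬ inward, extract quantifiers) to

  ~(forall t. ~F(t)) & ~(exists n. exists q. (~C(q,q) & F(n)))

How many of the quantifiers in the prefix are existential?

Move each ¬ inward, flipping quantifiers it crosses:
  (exists t. F(t)) & (forall n. forall q. (C(q,q) | ~F(n)))
All bound variables are already distinct, so no renaming is needed.
Pull the quantifiers to the front (each side's bound variable is not free in the other side):
  exists t. forall n. forall q. (F(t) & (C(q,q) | ~F(n)))
The prefix is exists t forall n forall q: 2 universal, 1 existential.

1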